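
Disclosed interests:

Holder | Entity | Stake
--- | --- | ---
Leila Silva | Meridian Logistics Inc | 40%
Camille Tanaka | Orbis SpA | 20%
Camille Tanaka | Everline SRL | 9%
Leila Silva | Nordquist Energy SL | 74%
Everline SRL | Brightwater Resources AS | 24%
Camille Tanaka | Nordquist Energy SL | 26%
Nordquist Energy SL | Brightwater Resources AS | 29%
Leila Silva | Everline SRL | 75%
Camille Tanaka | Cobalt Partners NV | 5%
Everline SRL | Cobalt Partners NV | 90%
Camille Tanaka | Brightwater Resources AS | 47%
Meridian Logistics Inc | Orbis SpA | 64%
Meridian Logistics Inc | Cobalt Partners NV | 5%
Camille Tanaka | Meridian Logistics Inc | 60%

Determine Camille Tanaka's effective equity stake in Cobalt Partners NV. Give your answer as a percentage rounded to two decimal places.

Camille reaches Cobalt along 3 paths.
Via Everline: 9% × 90% = 8.1%.
Via Meridian: 60% × 5% = 3%.
Direct stake: 5% = 5%.
Total: 8.1% + 3% + 5% = 16.1%.
Rounded: 16.10%.

16.10%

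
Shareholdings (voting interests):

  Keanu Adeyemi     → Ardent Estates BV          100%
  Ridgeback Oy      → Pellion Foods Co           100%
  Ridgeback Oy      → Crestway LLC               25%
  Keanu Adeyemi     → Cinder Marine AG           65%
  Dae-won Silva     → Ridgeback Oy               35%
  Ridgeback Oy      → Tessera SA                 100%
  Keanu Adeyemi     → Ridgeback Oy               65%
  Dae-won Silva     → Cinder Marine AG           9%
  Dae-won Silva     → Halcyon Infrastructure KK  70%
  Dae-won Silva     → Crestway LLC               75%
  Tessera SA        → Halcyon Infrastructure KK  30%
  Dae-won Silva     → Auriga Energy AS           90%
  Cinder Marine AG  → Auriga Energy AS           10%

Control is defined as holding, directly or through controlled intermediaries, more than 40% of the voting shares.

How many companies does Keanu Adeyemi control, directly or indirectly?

5

Keanu holds 65% of Cinder, so Keanu controls Cinder.
Keanu holds 65% of Ridgeback, so Keanu controls Ridgeback.
Keanu holds 100% of Ardent, so Keanu controls Ardent.
Ridgeback holds 100% of Tessera, so Keanu controls Tessera.
Ridgeback holds 100% of Pellion, so Keanu controls Pellion.
No other company's threshold is met.
Keanu controls 5 companies.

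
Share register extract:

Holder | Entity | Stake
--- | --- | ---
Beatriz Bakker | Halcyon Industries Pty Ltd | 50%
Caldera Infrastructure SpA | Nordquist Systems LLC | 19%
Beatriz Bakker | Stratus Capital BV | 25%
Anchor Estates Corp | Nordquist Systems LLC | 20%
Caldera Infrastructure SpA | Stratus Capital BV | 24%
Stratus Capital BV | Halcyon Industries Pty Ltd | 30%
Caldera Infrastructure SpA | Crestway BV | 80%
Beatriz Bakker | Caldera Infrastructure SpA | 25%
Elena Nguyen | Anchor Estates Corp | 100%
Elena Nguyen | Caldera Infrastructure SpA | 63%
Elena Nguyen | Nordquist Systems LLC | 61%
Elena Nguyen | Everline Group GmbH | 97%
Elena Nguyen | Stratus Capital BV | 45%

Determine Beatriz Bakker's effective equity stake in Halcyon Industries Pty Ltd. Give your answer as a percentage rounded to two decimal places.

59.30%

Beatriz reaches Halcyon along 3 paths.
Direct stake: 50% = 50%.
Via Stratus: 25% × 30% = 7.5%.
Via Caldera → Stratus: 25% × 24% × 30% = 1.8%.
Total: 50% + 7.5% + 1.8% = 59.3%.
Rounded: 59.30%.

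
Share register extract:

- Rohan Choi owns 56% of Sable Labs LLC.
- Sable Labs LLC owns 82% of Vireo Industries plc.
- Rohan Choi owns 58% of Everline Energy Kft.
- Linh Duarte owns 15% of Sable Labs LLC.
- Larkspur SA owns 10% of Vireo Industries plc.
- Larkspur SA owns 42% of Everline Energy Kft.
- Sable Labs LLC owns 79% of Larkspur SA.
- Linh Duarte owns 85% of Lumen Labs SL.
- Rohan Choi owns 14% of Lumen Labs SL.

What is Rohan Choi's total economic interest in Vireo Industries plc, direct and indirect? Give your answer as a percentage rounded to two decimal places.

Rohan reaches Vireo along 2 paths.
Via Sable: 56% × 82% = 45.92%.
Via Sable → Larkspur: 56% × 79% × 10% = 4.424%.
Total: 45.92% + 4.424% = 50.344%.
Rounded: 50.34%.

50.34%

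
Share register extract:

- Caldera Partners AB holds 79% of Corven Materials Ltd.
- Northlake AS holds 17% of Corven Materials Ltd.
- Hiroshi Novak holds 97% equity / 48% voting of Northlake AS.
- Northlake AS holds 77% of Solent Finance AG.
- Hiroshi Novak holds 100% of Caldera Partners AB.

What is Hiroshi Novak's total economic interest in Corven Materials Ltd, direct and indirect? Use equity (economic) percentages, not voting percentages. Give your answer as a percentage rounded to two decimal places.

Hiroshi reaches Corven along 2 paths.
Via Caldera: 100% × 79% = 79%.
Via Northlake: 97% × 17% = 16.49%.
Total: 79% + 16.49% = 95.49%.

95.49%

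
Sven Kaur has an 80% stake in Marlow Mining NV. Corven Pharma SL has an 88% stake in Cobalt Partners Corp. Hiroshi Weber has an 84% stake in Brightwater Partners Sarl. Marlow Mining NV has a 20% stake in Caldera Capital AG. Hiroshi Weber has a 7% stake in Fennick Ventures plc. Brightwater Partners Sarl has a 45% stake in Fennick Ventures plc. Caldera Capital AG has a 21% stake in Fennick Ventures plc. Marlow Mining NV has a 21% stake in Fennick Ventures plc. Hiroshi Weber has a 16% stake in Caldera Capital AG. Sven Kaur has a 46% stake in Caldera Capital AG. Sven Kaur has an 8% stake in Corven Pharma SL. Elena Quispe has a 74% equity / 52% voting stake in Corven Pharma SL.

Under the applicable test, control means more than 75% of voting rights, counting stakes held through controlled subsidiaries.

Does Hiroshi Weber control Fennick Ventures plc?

Hiroshi holds 84% of Brightwater, so Hiroshi controls Brightwater.
In Fennick, Hiroshi's side holds only 45% + 7% = 52%, not > 75%.
So Hiroshi does not control Fennick.

No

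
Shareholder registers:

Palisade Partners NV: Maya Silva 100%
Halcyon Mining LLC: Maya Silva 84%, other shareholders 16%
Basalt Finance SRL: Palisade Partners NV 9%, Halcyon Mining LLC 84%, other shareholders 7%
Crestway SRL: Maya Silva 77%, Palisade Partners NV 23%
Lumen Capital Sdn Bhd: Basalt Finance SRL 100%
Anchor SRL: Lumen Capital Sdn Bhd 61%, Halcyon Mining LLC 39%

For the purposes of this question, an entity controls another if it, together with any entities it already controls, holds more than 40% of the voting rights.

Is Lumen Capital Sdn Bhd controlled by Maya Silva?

Yes

Maya holds 100% of Palisade, so Maya controls Palisade.
Maya holds 84% of Halcyon, so Maya controls Halcyon.
Palisade and Halcyon together hold 9% + 84% = 93% of Basalt, so Maya controls Basalt.
Basalt holds 100% of Lumen, so Maya controls Lumen.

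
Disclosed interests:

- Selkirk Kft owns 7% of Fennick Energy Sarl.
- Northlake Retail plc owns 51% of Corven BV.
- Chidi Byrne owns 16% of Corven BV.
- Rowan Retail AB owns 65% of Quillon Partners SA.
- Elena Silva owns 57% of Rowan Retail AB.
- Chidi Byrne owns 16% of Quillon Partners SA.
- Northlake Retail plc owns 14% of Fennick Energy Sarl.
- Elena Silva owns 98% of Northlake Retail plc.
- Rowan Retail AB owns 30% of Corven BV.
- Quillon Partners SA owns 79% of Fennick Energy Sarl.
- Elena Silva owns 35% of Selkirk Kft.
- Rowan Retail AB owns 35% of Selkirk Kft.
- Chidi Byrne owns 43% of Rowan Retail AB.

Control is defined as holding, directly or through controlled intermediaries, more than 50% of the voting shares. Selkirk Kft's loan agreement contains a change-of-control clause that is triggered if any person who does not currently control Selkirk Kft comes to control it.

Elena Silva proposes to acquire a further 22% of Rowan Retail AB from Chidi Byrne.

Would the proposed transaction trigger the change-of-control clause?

No

The purchase adds only to Elena's holdings (Chidi's stake shrinks), so Elena is the only person who could newly come to control Selkirk.
Elena holds 57% of Rowan, so Elena controls Rowan.
Rowan and Elena together hold 35% + 35% = 70% of Selkirk, so Elena controls Selkirk.
So Elena already controls Selkirk before the transaction.
After the purchase, Elena's direct stake in Rowan rises to 57% + 22% = 79%, and Chidi's stake falls to 21%.
Elena controlled Selkirk already, so this is not a new person acquiring control; every other person's position is unchanged or reduced.
No new person acquires control, so the clause is not triggered.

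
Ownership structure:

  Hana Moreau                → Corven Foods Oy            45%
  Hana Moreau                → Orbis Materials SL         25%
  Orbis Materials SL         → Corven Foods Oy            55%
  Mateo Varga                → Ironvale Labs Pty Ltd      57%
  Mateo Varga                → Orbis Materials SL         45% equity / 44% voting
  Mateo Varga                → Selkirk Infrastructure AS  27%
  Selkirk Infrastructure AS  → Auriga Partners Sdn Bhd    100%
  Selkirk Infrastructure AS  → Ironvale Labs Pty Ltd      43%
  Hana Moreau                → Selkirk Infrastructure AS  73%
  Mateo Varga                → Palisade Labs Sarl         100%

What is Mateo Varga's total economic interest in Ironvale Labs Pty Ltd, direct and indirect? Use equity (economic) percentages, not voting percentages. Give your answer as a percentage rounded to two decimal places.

68.61%

Mateo reaches Ironvale along 2 paths.
Via Selkirk: 27% × 43% = 11.61%.
Direct stake: 57% = 57%.
Total: 11.61% + 57% = 68.61%.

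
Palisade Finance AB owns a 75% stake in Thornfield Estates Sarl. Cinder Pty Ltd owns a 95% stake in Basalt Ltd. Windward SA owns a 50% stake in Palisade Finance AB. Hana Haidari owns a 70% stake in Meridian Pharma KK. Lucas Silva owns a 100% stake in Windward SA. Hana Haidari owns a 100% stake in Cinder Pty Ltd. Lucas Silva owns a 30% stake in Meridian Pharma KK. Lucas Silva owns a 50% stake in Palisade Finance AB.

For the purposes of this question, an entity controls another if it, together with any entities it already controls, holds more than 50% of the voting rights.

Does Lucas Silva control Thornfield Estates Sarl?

Lucas holds 100% of Windward, so Lucas controls Windward.
Lucas and Windward together hold 50% + 50% = 100% of Palisade, so Lucas controls Palisade.
Palisade holds 75% of Thornfield, so Lucas controls Thornfield.

Yes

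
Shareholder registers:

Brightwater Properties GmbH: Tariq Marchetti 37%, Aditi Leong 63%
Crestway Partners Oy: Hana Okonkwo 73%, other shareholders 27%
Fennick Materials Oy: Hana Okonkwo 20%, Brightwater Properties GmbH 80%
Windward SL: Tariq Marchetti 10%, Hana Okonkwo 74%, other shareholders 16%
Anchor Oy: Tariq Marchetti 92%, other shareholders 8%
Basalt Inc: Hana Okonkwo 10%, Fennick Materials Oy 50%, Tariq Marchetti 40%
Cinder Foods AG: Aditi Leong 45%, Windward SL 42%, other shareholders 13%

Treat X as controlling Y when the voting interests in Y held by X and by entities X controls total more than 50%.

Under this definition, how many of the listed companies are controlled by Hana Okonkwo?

2

Hana holds 73% of Crestway, so Hana controls Crestway.
Hana holds 74% of Windward, so Hana controls Windward.
No other company's threshold is met.
Hana controls 2 companies.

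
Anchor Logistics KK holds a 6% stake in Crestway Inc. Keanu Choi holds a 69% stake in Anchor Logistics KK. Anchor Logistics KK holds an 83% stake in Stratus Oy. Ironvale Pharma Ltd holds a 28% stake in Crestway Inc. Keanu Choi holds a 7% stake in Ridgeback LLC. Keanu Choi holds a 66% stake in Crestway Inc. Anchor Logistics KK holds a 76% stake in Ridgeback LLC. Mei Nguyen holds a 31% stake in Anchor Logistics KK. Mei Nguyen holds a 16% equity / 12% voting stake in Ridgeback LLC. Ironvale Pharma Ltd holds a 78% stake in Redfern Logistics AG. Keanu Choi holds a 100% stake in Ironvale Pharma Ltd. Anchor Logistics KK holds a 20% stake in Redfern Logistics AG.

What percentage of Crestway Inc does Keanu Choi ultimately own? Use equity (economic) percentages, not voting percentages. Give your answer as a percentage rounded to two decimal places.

Keanu reaches Crestway along 3 paths.
Direct stake: 66% = 66%.
Via Ironvale: 100% × 28% = 28%.
Via Anchor: 69% × 6% = 4.14%.
Total: 66% + 28% + 4.14% = 98.14%.

98.14%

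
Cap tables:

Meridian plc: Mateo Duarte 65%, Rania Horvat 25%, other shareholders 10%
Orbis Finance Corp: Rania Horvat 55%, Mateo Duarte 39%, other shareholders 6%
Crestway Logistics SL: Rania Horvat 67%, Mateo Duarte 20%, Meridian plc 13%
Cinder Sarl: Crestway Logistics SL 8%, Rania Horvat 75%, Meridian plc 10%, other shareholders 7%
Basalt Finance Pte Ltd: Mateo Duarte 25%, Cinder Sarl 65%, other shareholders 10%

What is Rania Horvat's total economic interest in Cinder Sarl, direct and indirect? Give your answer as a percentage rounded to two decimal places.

83.12%

Rania reaches Cinder along 4 paths.
Via Crestway: 67% × 8% = 5.36%.
Via Meridian → Crestway: 25% × 13% × 8% = 0.26%.
Direct stake: 75% = 75%.
Via Meridian: 25% × 10% = 2.5%.
Total: 5.36% + 0.26% + 75% + 2.5% = 83.12%.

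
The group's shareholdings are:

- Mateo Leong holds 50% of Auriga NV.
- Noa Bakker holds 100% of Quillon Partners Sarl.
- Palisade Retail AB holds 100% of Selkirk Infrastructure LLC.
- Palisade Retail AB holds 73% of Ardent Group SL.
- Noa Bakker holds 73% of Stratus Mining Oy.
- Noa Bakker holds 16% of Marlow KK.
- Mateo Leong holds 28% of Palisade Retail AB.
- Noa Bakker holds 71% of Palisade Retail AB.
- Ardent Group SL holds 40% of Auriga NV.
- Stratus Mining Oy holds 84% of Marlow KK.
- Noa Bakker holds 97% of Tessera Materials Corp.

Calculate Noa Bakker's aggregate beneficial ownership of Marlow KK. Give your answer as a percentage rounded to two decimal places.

77.32%

Noa reaches Marlow along 2 paths.
Direct stake: 16% = 16%.
Via Stratus: 73% × 84% = 61.32%.
Total: 16% + 61.32% = 77.32%.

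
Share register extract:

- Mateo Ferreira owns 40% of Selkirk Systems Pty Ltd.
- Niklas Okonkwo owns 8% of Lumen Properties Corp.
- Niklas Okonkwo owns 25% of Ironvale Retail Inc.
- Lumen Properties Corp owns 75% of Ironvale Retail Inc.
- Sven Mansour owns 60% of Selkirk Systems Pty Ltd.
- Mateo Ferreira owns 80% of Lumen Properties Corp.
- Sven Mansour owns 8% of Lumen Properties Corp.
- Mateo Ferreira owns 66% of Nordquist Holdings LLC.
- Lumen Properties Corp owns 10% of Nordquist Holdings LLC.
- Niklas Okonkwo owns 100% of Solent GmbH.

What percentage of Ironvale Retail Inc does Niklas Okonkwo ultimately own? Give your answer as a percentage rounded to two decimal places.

Niklas reaches Ironvale along 2 paths.
Via Lumen: 8% × 75% = 6%.
Direct stake: 25% = 25%.
Total: 6% + 25% = 31%.
Rounded: 31.00%.

31.00%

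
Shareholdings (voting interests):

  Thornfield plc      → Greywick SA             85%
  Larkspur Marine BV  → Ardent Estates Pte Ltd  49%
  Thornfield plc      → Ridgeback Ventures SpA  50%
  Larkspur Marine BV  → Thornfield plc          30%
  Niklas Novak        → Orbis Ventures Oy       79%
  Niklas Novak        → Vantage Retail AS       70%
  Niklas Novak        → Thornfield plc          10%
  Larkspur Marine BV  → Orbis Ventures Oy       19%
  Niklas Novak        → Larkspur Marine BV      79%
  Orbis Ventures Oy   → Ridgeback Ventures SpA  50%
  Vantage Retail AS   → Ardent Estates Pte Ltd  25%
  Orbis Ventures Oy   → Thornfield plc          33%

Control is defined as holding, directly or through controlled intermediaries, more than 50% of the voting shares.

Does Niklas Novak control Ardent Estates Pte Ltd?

Yes

Niklas holds 70% of Vantage, so Niklas controls Vantage.
Niklas holds 79% of Larkspur, so Niklas controls Larkspur.
Vantage and Larkspur together hold 25% + 49% = 74% of Ardent, so Niklas controls Ardent.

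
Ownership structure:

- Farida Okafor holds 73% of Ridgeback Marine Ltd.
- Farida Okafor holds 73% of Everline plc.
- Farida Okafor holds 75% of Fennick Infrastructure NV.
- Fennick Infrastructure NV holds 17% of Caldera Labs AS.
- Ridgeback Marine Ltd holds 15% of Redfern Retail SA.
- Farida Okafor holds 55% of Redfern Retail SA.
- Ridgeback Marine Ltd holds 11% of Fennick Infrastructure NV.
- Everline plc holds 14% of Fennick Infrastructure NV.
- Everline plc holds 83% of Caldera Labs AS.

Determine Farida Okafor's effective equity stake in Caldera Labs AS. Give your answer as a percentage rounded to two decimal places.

Farida reaches Caldera along 4 paths.
Via Everline → Fennick: 73% × 14% × 17% = 1.7374%.
Via Fennick: 75% × 17% = 12.75%.
Via Ridgeback → Fennick: 73% × 11% × 17% = 1.3651%.
Via Everline: 73% × 83% = 60.59%.
Total: 1.7374% + 12.75% + 1.3651% + 60.59% = 76.4425%.
Rounded: 76.44%.

76.44%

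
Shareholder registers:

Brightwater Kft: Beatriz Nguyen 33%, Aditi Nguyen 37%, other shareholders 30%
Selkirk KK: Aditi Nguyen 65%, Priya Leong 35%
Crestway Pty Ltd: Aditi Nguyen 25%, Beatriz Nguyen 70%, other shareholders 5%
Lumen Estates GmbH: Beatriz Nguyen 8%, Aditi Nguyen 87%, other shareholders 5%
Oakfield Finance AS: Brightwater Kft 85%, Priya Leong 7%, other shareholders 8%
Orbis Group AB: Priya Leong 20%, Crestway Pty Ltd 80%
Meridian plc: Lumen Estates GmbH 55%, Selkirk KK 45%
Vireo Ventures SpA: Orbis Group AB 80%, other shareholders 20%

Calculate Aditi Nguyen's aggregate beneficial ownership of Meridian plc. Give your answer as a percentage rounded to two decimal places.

77.10%

Aditi reaches Meridian along 2 paths.
Via Lumen: 87% × 55% = 47.85%.
Via Selkirk: 65% × 45% = 29.25%.
Total: 47.85% + 29.25% = 77.1%.
Rounded: 77.10%.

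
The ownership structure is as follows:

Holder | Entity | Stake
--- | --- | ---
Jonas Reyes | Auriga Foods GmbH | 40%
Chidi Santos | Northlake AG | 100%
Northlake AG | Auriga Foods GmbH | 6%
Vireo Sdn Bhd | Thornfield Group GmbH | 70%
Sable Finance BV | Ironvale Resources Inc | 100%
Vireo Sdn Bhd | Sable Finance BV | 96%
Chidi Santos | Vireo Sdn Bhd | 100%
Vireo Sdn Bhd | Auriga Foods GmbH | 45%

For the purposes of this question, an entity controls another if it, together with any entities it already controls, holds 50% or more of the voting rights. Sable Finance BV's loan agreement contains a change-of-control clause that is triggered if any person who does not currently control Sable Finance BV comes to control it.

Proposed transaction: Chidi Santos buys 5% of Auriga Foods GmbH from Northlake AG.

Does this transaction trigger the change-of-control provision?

No

The purchase adds only to Chidi's holdings (Northlake's stake shrinks), so Chidi is the only person who could newly come to control Sable.
Chidi holds 100% of Vireo, so Chidi controls Vireo.
Vireo holds 96% of Sable, so Chidi controls Sable.
So Chidi already controls Sable before the transaction.
After the purchase, Chidi holds 5% of Auriga directly, and Northlake's stake falls to 1%.
Chidi controlled Sable already, so this is not a new person acquiring control; every other person's position is unchanged or reduced.
No new person acquires control, so the clause is not triggered.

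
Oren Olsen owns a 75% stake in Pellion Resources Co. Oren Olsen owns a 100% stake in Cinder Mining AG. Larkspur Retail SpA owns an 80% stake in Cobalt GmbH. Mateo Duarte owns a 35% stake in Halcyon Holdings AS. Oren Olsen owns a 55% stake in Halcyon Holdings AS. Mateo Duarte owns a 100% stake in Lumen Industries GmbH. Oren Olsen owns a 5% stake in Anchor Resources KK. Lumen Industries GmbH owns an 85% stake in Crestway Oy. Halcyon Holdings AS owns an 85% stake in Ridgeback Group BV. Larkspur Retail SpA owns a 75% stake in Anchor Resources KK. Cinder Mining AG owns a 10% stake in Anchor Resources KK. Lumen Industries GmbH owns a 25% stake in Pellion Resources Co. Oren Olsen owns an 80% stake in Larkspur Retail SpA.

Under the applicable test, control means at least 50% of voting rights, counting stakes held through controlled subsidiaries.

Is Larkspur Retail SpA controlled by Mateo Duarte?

No

Mateo holds 100% of Lumen, so Mateo controls Lumen.
Lumen holds 85% of Crestway, so Mateo controls Crestway.
Neither Mateo nor any entity Mateo controls holds any voting interest in Larkspur.
So Mateo does not control Larkspur.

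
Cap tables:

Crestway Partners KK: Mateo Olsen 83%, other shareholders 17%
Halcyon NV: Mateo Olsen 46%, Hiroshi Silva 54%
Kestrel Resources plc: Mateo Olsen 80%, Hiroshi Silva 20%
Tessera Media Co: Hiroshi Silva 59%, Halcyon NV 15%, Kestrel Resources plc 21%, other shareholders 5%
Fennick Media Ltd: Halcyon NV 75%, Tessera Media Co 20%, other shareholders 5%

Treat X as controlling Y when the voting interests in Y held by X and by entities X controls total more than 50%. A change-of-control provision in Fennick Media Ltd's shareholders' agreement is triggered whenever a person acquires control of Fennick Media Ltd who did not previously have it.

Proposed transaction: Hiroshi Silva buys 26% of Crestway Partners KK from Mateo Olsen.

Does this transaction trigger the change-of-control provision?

The purchase adds only to Hiroshi's holdings (Mateo's stake shrinks), so Hiroshi is the only person who could newly come to control Fennick.
Hiroshi holds 54% of Halcyon, so Hiroshi controls Halcyon.
Hiroshi and Halcyon together hold 59% + 15% = 74% of Tessera, so Hiroshi controls Tessera.
Halcyon and Tessera together hold 75% + 20% = 95% of Fennick, so Hiroshi controls Fennick.
So Hiroshi already controls Fennick before the transaction.
After the purchase, Hiroshi holds 26% of Crestway directly, and Mateo's stake falls to 57%.
Hiroshi controlled Fennick already, so this is not a new person acquiring control; every other person's position is unchanged or reduced.
No new person acquires control, so the clause is not triggered.

No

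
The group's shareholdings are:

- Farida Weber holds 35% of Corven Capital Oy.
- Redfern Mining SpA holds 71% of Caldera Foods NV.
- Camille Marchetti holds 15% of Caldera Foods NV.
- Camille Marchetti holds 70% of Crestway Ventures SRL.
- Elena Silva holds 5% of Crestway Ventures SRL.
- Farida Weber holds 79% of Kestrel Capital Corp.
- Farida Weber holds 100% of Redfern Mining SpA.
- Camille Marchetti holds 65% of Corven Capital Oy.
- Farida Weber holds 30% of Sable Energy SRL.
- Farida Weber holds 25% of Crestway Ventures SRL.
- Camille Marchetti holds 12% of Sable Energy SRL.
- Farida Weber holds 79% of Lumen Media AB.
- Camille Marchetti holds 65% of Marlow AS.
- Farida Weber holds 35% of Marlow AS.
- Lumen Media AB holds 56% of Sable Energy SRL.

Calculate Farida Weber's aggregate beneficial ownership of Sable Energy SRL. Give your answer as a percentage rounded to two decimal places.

Farida reaches Sable along 2 paths.
Direct stake: 30% = 30%.
Via Lumen: 79% × 56% = 44.24%.
Total: 30% + 44.24% = 74.24%.

74.24%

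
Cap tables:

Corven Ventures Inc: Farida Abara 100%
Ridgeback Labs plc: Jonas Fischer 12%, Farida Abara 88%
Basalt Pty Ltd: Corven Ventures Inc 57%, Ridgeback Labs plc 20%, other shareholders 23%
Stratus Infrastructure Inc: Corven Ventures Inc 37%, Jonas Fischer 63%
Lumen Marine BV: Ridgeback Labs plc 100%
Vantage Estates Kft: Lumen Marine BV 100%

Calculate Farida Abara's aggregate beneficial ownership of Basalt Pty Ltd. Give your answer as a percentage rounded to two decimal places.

74.60%

Farida reaches Basalt along 2 paths.
Via Corven: 100% × 57% = 57%.
Via Ridgeback: 88% × 20% = 17.6%.
Total: 57% + 17.6% = 74.6%.
Rounded: 74.60%.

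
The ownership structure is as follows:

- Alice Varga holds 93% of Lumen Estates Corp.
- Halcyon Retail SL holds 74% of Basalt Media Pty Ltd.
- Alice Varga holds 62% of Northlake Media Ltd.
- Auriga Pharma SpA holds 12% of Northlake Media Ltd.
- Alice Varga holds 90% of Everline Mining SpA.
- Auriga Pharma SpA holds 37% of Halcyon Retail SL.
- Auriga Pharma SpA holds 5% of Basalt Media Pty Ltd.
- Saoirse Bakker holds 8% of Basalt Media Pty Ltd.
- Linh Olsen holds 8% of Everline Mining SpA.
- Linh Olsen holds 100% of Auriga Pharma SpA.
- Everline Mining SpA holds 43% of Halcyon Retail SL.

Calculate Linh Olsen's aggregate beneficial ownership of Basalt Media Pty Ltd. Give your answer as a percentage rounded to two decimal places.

34.93%

Linh reaches Basalt along 3 paths.
Via Everline → Halcyon: 8% × 43% × 74% = 2.5456%.
Via Auriga → Halcyon: 100% × 37% × 74% = 27.38%.
Via Auriga: 100% × 5% = 5%.
Total: 2.5456% + 27.38% + 5% = 34.9256%.
Rounded: 34.93%.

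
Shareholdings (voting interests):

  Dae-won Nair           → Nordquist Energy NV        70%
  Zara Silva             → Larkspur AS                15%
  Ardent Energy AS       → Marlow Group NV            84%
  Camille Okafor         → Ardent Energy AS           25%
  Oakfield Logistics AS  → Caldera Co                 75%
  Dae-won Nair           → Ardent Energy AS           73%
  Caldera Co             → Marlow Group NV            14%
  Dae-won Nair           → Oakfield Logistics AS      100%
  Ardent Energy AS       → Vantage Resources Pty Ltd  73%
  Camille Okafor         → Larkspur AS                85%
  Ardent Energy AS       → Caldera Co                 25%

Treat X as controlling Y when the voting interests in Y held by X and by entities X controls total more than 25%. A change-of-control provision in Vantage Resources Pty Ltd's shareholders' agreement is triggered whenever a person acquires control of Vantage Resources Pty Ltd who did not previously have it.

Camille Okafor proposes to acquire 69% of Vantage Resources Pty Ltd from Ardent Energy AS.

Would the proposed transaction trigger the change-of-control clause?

The purchase adds only to Camille's holdings (Ardent's stake shrinks), so Camille is the only person who could newly come to control Vantage.
Camille holds 85% of Larkspur, so Camille controls Larkspur.
Neither Camille nor any entity Camille controls holds any voting interest in Vantage.
So before the transaction, Camille does not control Vantage.
After the purchase, Camille holds 69% of Vantage directly, and Ardent's stake falls to 4%.
Camille holds 69% of Vantage, so Camille controls Vantage.
Camille did not control Vantage before and does after, so the clause is triggered.

Yes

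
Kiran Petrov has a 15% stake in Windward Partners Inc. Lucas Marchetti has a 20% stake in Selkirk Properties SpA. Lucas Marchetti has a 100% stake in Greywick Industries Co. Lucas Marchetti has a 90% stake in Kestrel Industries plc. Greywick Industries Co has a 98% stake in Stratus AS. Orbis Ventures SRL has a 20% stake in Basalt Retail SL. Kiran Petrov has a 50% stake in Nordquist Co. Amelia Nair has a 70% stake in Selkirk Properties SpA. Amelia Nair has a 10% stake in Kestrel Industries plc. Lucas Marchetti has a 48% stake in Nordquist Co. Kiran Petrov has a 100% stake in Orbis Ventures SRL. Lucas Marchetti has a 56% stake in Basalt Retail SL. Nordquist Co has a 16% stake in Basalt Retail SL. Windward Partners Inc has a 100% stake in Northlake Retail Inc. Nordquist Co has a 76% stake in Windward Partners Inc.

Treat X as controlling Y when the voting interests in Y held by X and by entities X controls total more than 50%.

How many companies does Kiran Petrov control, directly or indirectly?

Kiran holds 100% of Orbis, so Kiran controls Orbis.
No other company's threshold is met.
Kiran controls 1 company.

1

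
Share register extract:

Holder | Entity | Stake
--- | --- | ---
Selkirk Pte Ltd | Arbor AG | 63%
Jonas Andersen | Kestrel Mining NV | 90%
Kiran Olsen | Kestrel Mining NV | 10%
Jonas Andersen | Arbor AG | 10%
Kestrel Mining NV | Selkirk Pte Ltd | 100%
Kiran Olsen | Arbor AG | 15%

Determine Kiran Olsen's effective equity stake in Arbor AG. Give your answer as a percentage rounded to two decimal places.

21.30%

Kiran reaches Arbor along 2 paths.
Via Kestrel → Selkirk: 10% × 100% × 63% = 6.3%.
Direct stake: 15% = 15%.
Total: 6.3% + 15% = 21.3%.
Rounded: 21.30%.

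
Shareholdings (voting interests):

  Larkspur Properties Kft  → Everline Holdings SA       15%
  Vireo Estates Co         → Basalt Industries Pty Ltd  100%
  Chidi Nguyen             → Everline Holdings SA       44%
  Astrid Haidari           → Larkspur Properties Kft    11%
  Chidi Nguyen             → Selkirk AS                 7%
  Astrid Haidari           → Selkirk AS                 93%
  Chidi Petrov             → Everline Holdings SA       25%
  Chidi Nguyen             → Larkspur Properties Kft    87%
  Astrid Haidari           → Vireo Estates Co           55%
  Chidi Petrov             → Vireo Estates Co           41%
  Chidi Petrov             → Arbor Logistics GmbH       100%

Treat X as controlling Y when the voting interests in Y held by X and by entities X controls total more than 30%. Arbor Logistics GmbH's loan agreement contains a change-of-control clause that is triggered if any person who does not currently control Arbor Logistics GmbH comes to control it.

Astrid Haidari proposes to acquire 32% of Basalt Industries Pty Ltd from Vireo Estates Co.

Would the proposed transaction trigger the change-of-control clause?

No

The purchase adds only to Astrid's holdings (Vireo's stake shrinks), so Astrid is the only person who could newly come to control Arbor.
Astrid holds 55% of Vireo, so Astrid controls Vireo.
Astrid holds 93% of Selkirk, so Astrid controls Selkirk.
Vireo holds 100% of Basalt, so Astrid controls Basalt.
Neither Astrid nor any entity Astrid controls holds any voting interest in Arbor.
So before the transaction, Astrid does not control Arbor.
After the purchase, Astrid holds 32% of Basalt directly, and Vireo's stake falls to 68%.
Vireo and Astrid together hold 68% + 32% = 100% of Basalt, so Astrid controls Basalt.
After the transaction, neither Astrid nor any entity Astrid controls holds a voting interest in Arbor, so Astrid still does not control it.
No new person acquires control, so the clause is not triggered.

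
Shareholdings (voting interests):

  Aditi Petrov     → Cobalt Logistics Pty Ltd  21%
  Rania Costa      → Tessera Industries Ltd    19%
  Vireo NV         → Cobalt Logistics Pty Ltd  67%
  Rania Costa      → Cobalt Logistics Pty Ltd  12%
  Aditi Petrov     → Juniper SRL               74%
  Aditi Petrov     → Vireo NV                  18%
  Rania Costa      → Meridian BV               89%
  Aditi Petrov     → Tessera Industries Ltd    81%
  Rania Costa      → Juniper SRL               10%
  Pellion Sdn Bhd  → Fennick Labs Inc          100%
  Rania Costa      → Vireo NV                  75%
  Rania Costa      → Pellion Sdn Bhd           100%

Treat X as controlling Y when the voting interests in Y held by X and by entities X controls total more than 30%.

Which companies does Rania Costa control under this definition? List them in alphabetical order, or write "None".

Cobalt Logistics Pty Ltd, Fennick Labs Inc, Meridian BV, Pellion Sdn Bhd, Vireo NV

Rania holds 75% of Vireo, so Rania controls Vireo.
Rania holds 100% of Pellion, so Rania controls Pellion.
Pellion holds 100% of Fennick, so Rania controls Fennick.
Rania and Vireo together hold 12% + 67% = 79% of Cobalt, so Rania controls Cobalt.
Rania holds 89% of Meridian, so Rania controls Meridian.
No other company's threshold is met.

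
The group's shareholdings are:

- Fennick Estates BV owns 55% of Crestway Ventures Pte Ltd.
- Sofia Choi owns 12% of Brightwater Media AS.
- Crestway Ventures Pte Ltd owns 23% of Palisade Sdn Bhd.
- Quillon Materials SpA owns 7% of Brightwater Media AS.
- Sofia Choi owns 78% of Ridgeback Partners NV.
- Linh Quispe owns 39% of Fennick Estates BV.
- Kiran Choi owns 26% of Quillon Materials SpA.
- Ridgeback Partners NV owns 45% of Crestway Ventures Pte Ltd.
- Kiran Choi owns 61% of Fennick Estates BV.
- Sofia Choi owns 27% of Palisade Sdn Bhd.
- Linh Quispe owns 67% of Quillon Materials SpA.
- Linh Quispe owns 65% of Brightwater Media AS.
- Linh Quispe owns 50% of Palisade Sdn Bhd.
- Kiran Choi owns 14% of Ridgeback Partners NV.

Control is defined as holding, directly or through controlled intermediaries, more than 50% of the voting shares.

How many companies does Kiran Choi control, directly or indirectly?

Kiran holds 61% of Fennick, so Kiran controls Fennick.
Fennick holds 55% of Crestway, so Kiran controls Crestway.
No other company's threshold is met.
Kiran controls 2 companies.

2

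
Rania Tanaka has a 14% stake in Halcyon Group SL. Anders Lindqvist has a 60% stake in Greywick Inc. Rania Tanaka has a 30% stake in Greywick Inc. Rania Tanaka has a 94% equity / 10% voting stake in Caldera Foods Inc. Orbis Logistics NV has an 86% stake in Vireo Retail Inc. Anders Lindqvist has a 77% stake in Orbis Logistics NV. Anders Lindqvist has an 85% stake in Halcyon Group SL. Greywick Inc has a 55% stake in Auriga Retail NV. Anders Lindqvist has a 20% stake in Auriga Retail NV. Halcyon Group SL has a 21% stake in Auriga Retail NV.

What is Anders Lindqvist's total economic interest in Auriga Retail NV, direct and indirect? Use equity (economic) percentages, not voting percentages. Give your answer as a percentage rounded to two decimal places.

70.85%

Anders reaches Auriga along 3 paths.
Via Halcyon: 85% × 21% = 17.85%.
Direct stake: 20% = 20%.
Via Greywick: 60% × 55% = 33%.
Total: 17.85% + 20% + 33% = 70.85%.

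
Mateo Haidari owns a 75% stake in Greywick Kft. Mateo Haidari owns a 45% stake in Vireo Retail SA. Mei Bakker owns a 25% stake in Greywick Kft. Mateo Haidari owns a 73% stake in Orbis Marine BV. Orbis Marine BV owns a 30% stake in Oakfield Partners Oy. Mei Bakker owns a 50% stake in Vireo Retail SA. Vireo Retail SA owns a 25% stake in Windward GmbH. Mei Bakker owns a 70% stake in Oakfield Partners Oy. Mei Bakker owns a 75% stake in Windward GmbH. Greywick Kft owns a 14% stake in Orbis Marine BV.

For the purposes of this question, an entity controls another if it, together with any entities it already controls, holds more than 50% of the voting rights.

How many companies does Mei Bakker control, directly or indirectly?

2

Mei holds 75% of Windward, so Mei controls Windward.
Mei holds 70% of Oakfield, so Mei controls Oakfield.
No other company's threshold is met.
Mei controls 2 companies.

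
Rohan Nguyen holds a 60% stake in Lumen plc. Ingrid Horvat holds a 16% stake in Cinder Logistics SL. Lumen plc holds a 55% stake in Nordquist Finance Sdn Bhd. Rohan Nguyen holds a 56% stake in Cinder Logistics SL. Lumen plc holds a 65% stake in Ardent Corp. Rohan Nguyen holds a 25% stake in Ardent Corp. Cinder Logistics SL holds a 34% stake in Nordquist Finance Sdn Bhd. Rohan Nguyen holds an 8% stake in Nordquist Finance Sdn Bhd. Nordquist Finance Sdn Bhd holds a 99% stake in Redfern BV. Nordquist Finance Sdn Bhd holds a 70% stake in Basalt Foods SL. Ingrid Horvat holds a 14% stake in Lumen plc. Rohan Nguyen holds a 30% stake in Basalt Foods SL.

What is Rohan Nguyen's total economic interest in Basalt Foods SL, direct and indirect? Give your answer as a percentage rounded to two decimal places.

Rohan reaches Basalt along 4 paths.
Direct stake: 30% = 30%.
Via Cinder → Nordquist: 56% × 34% × 70% = 13.328%.
Via Lumen → Nordquist: 60% × 55% × 70% = 23.1%.
Via Nordquist: 8% × 70% = 5.6%.
Total: 30% + 13.328% + 23.1% + 5.6% = 72.028%.
Rounded: 72.03%.

72.03%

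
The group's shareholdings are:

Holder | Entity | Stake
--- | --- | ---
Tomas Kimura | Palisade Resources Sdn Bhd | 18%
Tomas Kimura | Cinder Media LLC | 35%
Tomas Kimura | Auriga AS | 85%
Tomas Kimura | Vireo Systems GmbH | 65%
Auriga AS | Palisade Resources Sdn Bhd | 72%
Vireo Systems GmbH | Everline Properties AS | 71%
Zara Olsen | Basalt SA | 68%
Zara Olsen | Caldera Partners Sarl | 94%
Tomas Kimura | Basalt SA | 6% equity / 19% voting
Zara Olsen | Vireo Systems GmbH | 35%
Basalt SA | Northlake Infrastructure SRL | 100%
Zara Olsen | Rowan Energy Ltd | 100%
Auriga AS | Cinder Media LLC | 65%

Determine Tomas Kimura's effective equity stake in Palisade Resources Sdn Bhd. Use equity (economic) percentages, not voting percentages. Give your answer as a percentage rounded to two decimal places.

Tomas reaches Palisade along 2 paths.
Via Auriga: 85% × 72% = 61.2%.
Direct stake: 18% = 18%.
Total: 61.2% + 18% = 79.2%.
Rounded: 79.20%.

79.20%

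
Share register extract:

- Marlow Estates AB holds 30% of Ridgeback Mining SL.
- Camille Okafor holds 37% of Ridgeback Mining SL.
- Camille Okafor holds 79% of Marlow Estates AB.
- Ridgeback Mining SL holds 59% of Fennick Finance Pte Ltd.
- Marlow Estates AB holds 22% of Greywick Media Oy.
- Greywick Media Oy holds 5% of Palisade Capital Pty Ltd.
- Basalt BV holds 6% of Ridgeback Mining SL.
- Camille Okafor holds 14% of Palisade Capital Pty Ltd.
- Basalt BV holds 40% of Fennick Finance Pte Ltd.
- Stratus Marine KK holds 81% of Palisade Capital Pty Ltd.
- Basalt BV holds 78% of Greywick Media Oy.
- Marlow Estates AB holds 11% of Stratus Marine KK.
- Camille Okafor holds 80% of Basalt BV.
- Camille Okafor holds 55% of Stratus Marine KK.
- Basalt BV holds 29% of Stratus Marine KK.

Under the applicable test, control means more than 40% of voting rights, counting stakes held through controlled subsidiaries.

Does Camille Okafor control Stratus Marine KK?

Camille holds 80% of Basalt, so Camille controls Basalt.
Camille holds 79% of Marlow, so Camille controls Marlow.
Marlow and Camille and Basalt together hold 11% + 55% + 29% = 95% of Stratus, so Camille controls Stratus.

Yes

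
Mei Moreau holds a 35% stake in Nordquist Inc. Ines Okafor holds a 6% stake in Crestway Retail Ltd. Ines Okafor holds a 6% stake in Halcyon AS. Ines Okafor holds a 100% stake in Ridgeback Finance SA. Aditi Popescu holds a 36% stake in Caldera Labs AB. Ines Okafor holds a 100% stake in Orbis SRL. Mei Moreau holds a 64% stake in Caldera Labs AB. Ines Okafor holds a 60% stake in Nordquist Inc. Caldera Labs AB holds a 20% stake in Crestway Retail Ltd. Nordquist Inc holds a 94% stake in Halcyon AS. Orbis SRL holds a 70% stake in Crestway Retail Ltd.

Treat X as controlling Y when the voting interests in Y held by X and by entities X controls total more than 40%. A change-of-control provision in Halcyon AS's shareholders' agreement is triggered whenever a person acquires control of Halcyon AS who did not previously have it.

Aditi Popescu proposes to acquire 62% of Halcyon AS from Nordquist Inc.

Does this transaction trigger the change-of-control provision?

Yes

The purchase adds only to Aditi's holdings (Nordquist's stake shrinks), so Aditi is the only person who could newly come to control Halcyon.
Aditi's largest direct stake is 36% in Caldera, which does not meet the threshold, so Aditi controls no company.
Neither Aditi nor any entity Aditi controls holds any voting interest in Halcyon.
So before the transaction, Aditi does not control Halcyon.
After the purchase, Aditi holds 62% of Halcyon directly, and Nordquist's stake falls to 32%.
Aditi holds 62% of Halcyon, so Aditi controls Halcyon.
Aditi did not control Halcyon before and does after, so the clause is triggered.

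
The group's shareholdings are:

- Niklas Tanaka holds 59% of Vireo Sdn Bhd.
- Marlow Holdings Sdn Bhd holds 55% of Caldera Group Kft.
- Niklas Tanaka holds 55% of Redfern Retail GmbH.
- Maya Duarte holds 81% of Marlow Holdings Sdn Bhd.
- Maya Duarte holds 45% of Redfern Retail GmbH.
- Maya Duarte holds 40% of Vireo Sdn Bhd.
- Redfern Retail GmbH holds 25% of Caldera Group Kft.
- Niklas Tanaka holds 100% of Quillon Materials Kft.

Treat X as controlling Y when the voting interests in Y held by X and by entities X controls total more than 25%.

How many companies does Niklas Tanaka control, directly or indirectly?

Niklas holds 55% of Redfern, so Niklas controls Redfern.
Niklas holds 59% of Vireo, so Niklas controls Vireo.
Niklas holds 100% of Quillon, so Niklas controls Quillon.
No other company's threshold is met.
Niklas controls 3 companies.

3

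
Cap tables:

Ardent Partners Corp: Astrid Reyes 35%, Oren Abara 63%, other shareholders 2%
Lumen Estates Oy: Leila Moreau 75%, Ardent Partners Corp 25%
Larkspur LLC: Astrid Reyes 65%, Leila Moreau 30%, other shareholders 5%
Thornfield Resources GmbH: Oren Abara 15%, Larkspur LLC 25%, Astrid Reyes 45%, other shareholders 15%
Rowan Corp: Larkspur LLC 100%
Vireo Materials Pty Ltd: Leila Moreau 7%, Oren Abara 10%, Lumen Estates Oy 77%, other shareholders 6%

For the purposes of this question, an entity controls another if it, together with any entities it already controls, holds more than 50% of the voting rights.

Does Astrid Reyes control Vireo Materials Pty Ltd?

No

Astrid holds 65% of Larkspur, so Astrid controls Larkspur.
Larkspur and Astrid together hold 25% + 45% = 70% of Thornfield, so Astrid controls Thornfield.
Larkspur holds 100% of Rowan, so Astrid controls Rowan.
Neither Astrid nor any entity Astrid controls holds any voting interest in Vireo.
So Astrid does not control Vireo.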